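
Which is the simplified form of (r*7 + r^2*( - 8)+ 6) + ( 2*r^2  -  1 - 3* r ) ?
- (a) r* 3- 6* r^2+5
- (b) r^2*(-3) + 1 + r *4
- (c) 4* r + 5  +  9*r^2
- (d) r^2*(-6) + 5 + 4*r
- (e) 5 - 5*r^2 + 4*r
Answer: d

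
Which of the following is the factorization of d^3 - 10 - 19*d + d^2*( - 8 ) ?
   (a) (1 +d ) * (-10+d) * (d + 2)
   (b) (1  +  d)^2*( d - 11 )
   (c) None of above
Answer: c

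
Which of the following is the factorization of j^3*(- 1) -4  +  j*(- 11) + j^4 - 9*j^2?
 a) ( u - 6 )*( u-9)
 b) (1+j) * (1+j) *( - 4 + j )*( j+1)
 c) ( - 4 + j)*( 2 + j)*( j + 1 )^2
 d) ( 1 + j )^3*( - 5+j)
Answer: b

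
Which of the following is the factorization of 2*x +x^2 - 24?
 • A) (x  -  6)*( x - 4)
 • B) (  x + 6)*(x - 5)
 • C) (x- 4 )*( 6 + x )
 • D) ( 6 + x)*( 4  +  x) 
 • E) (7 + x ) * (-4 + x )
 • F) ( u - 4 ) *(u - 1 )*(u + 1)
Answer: C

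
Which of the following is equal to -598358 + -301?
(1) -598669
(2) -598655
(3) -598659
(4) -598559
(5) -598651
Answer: 3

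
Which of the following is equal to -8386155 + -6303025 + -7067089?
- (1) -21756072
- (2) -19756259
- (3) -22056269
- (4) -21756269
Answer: 4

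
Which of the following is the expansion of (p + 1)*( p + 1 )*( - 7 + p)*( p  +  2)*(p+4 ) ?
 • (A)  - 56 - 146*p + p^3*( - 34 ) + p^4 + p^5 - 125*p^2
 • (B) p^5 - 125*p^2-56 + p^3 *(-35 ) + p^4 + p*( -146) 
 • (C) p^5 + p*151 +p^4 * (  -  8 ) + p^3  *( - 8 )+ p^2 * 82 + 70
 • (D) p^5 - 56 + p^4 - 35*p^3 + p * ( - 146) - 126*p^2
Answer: B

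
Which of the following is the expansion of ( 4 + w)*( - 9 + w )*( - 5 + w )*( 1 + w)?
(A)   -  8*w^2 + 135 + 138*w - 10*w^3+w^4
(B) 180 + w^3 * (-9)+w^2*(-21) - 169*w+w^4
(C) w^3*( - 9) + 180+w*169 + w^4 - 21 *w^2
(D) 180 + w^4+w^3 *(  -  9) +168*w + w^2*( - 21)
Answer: C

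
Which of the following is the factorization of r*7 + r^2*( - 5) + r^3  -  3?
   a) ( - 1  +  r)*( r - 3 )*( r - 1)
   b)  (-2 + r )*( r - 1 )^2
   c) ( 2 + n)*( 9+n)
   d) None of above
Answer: a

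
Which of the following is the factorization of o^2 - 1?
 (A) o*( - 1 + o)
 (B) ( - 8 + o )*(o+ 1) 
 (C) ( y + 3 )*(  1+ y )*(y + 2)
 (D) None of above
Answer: D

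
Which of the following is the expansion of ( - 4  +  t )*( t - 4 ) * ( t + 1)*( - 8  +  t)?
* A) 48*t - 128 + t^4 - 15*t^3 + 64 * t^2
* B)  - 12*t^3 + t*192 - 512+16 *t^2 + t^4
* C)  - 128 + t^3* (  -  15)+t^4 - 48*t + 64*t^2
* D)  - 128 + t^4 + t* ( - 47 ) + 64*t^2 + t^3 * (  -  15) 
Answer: C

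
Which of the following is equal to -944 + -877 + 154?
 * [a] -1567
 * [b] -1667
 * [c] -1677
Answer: b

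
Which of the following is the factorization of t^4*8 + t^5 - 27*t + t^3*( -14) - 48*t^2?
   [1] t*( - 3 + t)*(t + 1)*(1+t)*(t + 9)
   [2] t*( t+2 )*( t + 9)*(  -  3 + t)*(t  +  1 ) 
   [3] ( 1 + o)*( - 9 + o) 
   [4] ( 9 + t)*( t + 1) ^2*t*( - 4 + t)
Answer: 1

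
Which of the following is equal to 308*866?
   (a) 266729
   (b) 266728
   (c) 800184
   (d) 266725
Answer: b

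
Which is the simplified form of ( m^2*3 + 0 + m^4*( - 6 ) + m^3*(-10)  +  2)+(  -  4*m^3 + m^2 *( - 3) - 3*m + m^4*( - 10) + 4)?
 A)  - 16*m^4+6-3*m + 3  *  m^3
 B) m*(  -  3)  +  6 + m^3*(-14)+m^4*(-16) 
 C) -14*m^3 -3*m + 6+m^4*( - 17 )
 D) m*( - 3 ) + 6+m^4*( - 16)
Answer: B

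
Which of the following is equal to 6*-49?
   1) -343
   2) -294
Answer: 2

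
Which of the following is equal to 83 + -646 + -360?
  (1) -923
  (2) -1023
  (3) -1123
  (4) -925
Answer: 1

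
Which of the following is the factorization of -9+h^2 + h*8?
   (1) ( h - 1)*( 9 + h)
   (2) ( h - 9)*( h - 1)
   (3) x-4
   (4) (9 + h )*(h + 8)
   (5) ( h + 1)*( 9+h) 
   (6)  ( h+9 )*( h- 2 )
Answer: 1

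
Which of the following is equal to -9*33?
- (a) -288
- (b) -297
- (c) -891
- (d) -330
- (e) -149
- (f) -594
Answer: b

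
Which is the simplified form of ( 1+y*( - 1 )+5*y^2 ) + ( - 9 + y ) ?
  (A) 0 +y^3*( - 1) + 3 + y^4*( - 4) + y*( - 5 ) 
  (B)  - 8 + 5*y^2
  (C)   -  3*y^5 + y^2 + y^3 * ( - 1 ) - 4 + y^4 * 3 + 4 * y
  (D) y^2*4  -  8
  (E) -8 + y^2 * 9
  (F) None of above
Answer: B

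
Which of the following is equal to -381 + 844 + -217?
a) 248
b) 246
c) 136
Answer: b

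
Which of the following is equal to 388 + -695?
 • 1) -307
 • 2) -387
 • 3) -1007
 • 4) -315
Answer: 1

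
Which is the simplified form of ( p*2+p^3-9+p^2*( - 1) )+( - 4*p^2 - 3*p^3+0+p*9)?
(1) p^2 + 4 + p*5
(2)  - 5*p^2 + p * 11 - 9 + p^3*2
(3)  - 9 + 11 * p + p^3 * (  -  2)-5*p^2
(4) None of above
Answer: 3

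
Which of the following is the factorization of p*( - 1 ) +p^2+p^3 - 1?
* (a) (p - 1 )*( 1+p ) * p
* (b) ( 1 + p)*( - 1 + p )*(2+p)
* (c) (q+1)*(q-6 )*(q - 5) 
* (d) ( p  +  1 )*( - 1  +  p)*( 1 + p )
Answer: d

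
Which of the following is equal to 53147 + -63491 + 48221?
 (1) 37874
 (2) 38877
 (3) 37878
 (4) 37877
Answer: 4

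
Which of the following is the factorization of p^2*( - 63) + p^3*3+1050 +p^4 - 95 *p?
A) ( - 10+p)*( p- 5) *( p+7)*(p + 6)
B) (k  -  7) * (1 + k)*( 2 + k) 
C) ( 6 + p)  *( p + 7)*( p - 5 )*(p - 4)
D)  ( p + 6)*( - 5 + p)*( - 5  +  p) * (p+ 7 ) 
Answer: D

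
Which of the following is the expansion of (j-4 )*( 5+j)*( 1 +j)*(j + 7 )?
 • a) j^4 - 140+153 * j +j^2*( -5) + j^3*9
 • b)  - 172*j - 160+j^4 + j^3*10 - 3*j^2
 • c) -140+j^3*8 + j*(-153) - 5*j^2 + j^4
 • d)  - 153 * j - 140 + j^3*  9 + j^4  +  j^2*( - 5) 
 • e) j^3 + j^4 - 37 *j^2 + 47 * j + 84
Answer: d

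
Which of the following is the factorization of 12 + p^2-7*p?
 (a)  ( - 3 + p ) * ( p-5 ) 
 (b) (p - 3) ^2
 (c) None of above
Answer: c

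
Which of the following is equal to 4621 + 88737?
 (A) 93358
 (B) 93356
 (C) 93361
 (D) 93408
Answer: A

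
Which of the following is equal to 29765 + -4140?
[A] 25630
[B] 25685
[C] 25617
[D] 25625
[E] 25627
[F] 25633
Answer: D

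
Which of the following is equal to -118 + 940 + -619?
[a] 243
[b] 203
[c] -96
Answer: b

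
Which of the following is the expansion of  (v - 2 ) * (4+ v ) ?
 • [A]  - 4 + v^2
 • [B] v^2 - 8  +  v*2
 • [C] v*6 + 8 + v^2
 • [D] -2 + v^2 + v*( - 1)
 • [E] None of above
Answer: B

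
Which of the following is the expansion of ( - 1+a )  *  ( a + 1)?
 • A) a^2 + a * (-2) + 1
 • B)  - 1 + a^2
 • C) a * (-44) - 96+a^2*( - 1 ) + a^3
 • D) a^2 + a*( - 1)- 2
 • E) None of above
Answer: B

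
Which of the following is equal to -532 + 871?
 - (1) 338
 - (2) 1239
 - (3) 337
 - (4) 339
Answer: 4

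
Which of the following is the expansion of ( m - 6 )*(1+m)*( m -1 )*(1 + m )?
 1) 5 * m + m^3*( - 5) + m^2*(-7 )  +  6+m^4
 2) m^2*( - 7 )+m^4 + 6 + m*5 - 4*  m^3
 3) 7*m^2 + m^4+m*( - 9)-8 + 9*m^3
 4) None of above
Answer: 1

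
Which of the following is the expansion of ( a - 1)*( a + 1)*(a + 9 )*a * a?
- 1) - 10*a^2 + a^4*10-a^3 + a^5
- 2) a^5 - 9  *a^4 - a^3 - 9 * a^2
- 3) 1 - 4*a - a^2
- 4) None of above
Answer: 4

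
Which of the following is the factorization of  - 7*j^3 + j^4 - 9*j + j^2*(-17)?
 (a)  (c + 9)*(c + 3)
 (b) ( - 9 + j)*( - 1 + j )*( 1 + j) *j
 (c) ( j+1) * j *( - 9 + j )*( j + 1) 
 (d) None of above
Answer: c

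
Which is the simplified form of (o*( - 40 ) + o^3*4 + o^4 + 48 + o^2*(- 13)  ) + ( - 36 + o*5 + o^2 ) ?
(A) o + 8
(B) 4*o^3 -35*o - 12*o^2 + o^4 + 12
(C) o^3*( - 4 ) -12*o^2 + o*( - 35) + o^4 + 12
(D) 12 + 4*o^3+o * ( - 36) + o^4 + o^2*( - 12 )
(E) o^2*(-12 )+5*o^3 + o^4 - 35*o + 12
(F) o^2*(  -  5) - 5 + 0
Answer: B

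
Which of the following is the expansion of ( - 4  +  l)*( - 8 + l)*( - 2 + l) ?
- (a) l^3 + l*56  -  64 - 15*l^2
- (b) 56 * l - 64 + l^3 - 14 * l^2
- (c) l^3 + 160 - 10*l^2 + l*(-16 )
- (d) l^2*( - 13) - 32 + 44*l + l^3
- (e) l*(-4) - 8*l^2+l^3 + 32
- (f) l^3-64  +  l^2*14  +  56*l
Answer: b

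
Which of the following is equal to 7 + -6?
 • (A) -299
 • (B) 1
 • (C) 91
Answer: B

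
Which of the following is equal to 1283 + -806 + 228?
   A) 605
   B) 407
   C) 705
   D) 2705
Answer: C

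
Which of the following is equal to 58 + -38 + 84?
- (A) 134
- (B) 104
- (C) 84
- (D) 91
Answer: B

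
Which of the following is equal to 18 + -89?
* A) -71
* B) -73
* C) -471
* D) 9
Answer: A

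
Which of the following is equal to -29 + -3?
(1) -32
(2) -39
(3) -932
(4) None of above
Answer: 1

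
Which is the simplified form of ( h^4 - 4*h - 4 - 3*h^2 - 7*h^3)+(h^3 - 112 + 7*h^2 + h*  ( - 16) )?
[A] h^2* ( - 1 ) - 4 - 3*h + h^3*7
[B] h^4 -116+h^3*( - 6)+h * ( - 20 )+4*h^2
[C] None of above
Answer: B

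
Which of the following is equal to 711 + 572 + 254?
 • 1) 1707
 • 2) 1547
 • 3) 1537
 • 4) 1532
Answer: 3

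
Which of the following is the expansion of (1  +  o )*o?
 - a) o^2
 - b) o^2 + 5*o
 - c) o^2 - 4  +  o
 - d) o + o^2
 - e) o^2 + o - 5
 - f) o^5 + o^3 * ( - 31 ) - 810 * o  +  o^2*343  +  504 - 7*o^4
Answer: d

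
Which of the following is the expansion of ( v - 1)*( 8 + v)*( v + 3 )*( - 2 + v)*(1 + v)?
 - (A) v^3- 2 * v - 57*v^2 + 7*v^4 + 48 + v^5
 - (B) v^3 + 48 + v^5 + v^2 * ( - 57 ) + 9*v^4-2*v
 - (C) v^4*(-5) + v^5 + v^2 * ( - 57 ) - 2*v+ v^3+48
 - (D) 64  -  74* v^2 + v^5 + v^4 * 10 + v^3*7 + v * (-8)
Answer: B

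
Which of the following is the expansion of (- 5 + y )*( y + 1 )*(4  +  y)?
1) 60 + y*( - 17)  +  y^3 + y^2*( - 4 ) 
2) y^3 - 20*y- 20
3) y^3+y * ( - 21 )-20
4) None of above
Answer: 3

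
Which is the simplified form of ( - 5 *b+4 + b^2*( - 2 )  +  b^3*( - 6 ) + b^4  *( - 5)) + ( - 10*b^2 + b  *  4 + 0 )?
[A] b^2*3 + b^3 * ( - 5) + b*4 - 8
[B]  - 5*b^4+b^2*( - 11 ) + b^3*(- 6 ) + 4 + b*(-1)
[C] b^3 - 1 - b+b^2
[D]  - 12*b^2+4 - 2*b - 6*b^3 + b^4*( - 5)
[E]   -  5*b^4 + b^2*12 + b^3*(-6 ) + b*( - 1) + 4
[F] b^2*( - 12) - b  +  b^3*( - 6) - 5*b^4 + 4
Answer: F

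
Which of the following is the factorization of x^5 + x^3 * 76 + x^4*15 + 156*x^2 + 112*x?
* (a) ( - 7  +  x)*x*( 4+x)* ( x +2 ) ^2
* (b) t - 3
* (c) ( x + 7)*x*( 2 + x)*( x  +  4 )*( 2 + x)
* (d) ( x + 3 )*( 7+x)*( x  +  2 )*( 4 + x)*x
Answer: c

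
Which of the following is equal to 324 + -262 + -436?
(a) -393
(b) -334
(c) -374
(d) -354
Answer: c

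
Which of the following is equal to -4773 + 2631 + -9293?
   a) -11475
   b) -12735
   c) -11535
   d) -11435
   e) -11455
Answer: d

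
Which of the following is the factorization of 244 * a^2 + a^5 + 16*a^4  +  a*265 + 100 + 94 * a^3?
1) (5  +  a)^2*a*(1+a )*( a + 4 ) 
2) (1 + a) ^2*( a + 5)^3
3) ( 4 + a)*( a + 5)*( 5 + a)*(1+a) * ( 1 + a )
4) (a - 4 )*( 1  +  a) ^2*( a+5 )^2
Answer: 3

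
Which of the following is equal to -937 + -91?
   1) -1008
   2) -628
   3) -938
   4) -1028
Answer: 4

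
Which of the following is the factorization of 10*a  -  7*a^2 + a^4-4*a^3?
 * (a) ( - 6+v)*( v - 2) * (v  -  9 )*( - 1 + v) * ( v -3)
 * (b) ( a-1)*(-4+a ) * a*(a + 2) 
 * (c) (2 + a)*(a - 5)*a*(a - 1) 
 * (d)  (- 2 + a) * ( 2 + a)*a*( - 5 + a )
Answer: c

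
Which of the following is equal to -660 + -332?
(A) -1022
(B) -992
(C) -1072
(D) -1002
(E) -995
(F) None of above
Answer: B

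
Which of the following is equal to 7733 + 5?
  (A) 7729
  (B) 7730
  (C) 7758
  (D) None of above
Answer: D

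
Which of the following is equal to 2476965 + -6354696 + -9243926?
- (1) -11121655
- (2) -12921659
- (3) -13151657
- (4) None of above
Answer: 4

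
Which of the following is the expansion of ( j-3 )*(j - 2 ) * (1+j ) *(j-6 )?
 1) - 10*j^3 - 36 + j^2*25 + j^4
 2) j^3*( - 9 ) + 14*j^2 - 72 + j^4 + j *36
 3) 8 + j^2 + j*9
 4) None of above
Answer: 1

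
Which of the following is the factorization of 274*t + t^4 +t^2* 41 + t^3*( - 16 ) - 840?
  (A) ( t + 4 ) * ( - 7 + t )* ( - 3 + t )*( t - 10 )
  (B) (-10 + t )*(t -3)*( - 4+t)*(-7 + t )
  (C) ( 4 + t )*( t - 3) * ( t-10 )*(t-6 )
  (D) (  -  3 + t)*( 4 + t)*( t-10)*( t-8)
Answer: A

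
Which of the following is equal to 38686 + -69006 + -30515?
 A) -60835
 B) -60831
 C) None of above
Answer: A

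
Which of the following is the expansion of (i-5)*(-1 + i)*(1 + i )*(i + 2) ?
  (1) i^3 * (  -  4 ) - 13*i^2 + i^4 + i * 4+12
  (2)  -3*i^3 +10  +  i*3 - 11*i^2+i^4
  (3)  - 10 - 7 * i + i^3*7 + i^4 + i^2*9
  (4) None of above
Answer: 2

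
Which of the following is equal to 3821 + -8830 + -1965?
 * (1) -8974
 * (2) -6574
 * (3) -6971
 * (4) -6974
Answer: 4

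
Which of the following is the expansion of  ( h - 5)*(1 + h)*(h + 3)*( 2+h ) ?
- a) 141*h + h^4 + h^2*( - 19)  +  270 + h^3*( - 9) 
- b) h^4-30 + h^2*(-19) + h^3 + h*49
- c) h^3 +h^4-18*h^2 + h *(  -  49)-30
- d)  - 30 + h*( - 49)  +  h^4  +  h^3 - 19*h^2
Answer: d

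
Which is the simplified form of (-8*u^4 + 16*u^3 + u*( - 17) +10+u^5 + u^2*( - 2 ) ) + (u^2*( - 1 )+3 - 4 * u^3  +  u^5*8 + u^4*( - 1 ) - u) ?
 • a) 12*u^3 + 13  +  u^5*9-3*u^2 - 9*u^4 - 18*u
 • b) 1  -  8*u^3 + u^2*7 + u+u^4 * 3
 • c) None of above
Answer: a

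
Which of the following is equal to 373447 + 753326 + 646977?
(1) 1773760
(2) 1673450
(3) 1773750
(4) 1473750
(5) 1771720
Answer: 3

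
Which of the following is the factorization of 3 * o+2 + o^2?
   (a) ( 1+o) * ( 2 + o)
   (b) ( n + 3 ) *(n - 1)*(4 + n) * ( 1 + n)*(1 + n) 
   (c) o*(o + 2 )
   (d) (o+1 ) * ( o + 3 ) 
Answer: a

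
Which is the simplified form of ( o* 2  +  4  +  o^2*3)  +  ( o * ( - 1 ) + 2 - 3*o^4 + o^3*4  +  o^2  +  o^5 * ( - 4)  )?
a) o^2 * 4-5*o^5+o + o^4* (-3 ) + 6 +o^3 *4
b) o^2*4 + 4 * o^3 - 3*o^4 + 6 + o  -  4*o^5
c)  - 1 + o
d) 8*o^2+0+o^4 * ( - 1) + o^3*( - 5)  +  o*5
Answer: b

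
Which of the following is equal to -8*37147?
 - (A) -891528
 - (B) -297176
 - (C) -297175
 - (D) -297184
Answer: B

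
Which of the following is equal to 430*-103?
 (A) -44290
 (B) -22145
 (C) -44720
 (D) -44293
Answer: A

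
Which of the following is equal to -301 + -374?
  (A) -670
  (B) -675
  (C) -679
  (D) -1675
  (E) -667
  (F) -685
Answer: B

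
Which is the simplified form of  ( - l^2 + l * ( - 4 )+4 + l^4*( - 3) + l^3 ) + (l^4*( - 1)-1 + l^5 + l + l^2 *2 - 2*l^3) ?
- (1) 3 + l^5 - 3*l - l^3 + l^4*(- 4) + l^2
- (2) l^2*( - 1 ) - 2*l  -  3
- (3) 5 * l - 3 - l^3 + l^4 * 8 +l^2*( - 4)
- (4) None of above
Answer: 1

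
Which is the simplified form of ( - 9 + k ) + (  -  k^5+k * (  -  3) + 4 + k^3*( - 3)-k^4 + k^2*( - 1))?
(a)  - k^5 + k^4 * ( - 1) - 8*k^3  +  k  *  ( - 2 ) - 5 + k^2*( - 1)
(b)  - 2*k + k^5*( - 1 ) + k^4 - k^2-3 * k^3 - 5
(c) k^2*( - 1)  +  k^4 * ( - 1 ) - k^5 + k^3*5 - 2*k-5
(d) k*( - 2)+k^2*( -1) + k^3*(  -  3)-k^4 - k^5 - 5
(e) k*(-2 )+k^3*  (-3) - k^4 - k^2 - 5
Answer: d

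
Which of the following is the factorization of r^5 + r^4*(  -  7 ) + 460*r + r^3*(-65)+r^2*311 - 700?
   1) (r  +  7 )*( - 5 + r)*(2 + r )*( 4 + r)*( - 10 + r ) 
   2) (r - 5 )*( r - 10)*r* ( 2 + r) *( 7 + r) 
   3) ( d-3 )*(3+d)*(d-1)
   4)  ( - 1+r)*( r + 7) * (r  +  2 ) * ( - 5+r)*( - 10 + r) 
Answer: 4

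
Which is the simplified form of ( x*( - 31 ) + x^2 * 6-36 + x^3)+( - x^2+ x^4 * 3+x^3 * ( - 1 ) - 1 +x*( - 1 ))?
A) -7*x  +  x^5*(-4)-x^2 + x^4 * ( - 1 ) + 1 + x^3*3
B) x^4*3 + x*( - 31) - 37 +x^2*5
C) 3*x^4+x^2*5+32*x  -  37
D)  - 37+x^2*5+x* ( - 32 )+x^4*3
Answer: D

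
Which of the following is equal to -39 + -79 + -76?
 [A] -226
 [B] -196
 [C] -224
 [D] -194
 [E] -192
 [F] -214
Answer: D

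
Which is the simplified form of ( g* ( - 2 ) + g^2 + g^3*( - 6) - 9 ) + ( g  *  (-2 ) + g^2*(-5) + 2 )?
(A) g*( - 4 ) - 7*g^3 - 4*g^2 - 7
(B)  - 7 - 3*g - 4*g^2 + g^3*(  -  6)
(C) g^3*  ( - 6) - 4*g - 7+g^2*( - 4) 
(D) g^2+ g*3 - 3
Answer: C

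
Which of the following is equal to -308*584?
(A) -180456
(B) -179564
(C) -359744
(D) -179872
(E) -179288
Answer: D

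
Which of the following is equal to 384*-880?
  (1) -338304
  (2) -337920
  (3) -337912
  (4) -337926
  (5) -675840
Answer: 2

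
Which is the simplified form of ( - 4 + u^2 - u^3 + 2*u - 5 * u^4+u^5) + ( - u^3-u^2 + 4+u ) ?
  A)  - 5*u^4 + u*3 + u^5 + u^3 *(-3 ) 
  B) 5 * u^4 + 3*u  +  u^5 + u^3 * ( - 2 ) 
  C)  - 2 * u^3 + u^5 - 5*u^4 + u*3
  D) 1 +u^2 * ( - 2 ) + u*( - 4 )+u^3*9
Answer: C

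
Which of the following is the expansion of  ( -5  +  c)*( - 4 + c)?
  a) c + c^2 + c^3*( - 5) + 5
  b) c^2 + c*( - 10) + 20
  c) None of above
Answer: c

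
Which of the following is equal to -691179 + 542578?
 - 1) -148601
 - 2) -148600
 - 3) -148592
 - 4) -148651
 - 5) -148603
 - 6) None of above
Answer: 1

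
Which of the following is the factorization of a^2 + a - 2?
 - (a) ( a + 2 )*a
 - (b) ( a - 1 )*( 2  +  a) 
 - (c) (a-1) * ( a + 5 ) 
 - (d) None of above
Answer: b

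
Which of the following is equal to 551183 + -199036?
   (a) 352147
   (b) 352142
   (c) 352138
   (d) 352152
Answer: a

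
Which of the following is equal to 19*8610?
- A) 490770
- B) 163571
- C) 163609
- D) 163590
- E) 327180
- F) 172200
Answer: D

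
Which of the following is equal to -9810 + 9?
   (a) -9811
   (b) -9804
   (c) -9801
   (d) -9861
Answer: c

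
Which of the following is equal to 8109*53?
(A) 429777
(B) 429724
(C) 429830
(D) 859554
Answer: A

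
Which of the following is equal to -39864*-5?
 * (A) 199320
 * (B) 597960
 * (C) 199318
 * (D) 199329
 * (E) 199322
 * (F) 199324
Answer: A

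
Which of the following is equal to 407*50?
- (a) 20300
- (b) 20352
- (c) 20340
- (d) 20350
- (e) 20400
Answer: d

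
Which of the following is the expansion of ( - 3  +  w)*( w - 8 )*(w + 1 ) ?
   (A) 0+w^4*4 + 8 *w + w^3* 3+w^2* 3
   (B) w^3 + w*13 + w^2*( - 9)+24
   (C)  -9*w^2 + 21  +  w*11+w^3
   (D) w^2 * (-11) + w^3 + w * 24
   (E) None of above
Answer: E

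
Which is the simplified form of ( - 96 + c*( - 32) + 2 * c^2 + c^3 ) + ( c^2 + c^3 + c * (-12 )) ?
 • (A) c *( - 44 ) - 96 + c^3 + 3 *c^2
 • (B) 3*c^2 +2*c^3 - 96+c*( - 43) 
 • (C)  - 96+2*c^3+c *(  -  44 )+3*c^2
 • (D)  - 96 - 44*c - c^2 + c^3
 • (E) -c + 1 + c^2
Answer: C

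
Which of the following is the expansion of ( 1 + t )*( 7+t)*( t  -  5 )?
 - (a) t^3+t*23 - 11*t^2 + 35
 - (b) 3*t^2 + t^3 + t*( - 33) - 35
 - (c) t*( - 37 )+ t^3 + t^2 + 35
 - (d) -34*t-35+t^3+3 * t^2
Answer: b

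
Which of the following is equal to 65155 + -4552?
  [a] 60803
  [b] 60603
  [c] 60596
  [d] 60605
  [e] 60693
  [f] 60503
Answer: b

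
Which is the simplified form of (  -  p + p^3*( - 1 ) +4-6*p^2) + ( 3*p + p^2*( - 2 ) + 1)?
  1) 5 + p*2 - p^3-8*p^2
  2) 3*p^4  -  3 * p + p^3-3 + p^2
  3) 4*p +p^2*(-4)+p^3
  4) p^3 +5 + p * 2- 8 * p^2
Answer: 1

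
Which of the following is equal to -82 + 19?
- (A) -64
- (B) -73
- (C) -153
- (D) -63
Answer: D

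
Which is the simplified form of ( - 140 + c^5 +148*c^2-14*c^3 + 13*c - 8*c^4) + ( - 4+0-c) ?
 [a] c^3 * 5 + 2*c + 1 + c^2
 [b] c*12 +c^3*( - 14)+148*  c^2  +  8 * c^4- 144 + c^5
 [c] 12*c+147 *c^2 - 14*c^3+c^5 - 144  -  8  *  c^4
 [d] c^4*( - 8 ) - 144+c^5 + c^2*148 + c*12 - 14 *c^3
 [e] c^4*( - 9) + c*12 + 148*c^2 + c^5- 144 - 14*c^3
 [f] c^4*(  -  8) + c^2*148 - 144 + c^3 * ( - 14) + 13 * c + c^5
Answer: d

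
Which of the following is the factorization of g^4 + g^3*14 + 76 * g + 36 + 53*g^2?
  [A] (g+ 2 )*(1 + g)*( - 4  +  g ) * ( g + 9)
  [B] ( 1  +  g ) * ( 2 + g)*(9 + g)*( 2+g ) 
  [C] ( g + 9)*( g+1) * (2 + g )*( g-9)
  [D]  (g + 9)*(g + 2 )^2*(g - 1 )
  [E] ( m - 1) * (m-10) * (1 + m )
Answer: B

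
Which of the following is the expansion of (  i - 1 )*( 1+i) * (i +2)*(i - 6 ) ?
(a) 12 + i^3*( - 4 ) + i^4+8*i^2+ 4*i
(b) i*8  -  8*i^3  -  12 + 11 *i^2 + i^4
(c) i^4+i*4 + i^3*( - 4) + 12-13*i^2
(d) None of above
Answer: c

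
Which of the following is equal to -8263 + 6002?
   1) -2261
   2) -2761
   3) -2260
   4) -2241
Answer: 1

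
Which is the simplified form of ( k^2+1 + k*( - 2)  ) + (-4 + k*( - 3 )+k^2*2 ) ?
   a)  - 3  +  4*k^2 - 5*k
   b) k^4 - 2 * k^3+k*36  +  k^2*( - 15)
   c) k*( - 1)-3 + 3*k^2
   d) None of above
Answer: d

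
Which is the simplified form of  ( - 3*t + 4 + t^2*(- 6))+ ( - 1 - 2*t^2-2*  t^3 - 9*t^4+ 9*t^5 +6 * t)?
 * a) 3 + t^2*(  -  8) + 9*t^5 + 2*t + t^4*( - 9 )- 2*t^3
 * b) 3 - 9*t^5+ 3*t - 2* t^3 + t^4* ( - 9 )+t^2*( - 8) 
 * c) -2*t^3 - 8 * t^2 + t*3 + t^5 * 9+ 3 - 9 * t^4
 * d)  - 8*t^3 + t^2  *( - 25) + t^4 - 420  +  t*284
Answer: c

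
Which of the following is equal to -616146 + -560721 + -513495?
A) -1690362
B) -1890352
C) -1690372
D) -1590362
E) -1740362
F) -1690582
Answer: A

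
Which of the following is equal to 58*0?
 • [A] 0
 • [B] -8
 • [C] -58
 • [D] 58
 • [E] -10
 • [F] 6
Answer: A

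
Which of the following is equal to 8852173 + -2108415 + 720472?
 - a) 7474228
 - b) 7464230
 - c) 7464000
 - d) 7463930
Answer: b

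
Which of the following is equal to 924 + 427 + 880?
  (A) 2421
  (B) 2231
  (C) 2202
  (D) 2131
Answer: B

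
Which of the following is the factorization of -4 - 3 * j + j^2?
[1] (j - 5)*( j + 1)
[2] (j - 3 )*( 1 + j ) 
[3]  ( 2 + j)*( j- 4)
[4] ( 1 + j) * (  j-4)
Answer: 4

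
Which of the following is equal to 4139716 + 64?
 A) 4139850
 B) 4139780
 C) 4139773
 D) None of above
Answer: B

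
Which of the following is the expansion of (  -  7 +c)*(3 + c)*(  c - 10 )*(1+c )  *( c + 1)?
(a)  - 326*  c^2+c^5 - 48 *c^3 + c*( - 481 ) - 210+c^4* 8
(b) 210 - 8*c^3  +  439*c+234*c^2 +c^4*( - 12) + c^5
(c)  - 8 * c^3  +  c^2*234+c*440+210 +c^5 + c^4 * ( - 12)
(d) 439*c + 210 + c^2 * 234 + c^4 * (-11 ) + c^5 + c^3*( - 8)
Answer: b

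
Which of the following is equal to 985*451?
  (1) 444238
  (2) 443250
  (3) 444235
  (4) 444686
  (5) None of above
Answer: 3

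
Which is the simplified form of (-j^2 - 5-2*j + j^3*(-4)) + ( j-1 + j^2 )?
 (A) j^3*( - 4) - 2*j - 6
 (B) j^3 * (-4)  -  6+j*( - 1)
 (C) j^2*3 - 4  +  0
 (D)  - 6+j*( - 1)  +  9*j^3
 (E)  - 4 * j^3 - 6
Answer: B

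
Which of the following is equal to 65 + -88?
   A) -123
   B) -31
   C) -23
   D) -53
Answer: C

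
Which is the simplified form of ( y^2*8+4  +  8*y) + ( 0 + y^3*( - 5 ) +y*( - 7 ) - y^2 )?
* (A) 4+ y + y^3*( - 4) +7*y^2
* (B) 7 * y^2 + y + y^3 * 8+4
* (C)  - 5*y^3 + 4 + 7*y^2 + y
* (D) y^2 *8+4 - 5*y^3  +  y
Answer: C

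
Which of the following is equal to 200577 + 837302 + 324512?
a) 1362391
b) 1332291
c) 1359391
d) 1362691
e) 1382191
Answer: a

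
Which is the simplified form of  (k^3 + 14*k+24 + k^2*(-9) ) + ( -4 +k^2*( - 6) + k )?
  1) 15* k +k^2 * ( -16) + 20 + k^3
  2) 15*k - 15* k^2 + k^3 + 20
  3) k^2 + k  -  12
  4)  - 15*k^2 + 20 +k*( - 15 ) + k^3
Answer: 2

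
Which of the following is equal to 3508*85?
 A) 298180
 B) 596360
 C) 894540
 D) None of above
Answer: A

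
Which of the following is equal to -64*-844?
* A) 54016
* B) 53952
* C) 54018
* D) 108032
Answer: A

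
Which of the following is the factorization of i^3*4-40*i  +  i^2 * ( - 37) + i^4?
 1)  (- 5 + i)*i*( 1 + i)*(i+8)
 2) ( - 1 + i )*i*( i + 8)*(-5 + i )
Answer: 1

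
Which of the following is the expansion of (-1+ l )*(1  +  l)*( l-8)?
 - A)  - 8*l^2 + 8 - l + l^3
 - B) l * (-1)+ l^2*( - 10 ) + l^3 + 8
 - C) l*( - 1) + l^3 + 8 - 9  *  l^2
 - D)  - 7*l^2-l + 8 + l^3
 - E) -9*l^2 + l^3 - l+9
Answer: A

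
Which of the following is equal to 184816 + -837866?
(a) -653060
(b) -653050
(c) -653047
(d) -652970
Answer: b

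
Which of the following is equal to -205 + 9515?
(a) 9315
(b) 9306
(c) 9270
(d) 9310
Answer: d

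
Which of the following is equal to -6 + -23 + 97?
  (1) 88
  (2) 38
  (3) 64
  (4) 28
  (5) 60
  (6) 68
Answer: 6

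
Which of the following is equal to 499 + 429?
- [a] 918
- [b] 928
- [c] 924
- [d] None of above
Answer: b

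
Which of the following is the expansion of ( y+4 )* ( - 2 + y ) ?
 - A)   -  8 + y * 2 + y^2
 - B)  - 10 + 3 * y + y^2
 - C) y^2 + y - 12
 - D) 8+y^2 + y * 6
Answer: A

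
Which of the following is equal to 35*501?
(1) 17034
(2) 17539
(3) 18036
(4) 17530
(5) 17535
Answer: 5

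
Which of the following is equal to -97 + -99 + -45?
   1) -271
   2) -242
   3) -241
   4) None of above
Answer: 3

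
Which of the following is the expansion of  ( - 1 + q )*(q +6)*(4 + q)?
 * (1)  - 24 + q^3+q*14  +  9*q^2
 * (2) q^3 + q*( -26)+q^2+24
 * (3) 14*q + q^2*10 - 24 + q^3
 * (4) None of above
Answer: 1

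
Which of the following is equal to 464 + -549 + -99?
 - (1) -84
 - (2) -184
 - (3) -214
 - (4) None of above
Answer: 2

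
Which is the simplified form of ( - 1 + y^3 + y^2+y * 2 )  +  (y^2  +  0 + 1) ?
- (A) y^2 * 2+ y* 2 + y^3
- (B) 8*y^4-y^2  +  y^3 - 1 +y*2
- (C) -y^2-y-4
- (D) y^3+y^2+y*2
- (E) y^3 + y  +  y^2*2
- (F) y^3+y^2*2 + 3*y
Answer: A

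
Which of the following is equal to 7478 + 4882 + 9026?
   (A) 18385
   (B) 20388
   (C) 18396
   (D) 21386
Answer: D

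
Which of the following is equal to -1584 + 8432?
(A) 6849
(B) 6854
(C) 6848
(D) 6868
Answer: C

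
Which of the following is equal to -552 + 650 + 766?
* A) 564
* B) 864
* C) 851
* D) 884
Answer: B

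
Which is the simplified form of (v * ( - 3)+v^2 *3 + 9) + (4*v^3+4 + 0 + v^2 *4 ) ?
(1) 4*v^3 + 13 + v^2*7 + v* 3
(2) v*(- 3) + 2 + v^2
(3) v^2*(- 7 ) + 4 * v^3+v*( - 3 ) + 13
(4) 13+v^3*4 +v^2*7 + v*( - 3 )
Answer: 4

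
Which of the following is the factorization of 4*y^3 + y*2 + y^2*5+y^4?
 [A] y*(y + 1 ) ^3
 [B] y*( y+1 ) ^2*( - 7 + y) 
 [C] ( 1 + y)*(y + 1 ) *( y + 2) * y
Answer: C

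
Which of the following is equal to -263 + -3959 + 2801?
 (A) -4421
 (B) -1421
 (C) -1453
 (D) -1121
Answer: B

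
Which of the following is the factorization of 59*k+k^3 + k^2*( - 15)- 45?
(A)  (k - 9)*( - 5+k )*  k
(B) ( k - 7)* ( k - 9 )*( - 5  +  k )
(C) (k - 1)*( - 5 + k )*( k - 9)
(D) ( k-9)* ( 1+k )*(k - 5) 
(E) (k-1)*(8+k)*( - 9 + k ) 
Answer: C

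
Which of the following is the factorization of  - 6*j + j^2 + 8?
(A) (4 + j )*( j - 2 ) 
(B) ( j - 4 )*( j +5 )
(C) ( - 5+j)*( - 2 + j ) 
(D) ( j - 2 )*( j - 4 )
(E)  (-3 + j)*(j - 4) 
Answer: D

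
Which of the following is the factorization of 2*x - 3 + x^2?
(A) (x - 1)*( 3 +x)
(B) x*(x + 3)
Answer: A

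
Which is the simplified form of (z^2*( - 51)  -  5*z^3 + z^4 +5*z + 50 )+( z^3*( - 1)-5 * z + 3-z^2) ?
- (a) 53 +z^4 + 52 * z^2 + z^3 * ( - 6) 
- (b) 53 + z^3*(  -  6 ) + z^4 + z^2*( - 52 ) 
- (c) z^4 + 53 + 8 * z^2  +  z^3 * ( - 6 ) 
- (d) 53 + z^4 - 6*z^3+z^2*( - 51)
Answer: b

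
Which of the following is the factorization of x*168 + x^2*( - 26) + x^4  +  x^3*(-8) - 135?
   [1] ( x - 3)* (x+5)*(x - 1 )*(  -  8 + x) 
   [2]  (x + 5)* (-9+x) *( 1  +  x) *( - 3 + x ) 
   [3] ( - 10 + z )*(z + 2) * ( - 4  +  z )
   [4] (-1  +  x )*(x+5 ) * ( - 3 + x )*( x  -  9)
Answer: 4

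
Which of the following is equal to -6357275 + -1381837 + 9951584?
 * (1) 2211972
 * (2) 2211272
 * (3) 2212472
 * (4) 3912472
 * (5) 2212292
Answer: 3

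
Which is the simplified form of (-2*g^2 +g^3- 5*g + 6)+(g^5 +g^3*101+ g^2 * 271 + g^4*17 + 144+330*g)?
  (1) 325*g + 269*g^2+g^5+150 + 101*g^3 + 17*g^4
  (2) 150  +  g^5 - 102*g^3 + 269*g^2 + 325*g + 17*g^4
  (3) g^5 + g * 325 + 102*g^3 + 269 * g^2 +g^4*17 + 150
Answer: 3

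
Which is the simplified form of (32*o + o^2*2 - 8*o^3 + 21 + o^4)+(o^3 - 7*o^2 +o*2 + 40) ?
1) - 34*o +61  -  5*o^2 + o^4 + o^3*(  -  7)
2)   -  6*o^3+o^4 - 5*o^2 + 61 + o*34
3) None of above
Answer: 3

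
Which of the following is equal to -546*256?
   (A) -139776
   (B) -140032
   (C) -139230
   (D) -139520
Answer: A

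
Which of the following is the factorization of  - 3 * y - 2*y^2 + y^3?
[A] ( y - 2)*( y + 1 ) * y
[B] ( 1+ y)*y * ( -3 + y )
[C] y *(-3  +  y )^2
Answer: B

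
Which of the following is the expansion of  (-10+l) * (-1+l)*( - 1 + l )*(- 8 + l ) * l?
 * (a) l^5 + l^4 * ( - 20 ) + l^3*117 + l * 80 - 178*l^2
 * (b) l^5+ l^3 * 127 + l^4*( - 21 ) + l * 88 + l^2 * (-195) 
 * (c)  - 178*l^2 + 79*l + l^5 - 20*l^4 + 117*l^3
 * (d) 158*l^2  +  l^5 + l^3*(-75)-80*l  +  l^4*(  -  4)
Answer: a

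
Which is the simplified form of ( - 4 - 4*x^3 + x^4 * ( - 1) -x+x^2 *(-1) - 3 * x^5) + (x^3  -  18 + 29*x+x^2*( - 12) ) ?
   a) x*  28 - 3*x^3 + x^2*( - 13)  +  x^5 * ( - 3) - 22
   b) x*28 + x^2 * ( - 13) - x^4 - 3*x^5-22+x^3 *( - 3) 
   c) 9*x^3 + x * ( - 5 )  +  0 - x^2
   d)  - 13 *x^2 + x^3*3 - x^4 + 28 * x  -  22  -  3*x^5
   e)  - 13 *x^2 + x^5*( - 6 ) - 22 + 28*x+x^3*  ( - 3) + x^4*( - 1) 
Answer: b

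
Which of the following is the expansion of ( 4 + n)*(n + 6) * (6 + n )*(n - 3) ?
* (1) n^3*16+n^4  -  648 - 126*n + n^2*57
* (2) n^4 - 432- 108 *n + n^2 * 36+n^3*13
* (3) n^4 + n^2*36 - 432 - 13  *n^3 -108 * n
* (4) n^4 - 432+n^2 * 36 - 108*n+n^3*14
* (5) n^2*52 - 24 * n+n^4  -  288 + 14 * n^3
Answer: 2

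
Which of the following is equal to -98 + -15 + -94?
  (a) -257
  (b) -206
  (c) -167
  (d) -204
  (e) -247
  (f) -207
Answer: f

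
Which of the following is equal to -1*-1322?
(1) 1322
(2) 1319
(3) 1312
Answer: 1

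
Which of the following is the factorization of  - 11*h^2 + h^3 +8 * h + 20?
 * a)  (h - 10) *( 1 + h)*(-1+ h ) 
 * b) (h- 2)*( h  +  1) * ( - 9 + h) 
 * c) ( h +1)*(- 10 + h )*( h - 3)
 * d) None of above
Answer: d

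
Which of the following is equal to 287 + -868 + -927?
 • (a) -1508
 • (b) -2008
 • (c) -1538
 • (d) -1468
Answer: a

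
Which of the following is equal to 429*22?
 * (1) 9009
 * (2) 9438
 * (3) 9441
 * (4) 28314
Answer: 2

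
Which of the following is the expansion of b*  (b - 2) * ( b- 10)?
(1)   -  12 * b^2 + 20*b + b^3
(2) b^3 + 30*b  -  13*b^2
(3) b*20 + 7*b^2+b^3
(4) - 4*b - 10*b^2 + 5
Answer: 1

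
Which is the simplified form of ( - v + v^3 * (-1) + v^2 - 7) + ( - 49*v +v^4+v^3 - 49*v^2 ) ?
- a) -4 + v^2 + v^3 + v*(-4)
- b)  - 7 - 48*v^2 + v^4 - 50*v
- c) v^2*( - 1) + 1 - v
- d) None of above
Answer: b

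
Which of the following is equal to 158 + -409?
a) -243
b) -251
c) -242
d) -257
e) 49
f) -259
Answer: b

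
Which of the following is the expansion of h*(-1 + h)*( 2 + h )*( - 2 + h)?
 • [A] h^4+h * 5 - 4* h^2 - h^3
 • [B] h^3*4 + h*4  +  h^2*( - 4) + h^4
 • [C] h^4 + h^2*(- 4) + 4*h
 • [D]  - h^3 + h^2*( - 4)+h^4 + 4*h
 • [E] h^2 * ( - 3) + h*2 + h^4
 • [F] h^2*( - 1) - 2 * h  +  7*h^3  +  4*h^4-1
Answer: D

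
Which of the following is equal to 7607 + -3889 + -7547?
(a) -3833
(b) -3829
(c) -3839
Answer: b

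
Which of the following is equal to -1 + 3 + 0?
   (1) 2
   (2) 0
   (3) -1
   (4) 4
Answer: 1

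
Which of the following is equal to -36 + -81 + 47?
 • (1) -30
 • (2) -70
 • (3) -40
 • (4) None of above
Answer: 2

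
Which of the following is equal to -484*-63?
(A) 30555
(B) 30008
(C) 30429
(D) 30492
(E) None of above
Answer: D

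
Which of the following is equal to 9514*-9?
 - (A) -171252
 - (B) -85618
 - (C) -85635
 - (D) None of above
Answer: D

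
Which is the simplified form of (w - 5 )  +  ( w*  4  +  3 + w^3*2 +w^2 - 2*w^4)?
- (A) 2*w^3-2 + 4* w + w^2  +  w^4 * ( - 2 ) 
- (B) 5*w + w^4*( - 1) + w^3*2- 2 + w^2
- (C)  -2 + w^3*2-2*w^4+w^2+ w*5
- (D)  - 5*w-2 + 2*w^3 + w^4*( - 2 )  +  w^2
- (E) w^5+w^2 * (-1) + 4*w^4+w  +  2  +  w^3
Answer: C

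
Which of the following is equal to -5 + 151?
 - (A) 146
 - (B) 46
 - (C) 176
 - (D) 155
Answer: A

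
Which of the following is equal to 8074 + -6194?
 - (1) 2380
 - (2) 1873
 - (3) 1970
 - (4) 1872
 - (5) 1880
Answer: 5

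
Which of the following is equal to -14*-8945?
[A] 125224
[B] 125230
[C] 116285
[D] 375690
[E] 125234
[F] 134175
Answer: B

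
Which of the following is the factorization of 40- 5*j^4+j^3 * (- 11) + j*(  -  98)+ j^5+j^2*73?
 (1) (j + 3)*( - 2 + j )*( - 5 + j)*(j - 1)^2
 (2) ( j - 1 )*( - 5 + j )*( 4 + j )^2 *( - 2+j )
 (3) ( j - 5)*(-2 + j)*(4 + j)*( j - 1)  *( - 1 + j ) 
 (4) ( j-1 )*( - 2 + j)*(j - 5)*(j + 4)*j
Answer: 3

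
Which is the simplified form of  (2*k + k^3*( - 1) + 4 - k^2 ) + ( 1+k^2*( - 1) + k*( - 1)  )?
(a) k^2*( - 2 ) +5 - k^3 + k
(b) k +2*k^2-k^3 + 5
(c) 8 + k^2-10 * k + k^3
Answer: a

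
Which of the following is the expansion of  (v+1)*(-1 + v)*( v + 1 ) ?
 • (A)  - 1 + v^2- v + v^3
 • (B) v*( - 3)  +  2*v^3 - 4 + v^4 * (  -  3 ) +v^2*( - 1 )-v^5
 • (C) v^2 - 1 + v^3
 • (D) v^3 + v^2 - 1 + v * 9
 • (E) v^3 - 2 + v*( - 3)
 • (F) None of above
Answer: A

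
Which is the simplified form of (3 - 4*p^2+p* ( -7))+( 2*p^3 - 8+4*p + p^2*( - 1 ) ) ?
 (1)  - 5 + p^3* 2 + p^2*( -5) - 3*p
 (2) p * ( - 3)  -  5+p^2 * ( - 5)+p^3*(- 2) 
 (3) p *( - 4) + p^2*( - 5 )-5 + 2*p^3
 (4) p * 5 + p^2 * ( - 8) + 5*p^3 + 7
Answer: 1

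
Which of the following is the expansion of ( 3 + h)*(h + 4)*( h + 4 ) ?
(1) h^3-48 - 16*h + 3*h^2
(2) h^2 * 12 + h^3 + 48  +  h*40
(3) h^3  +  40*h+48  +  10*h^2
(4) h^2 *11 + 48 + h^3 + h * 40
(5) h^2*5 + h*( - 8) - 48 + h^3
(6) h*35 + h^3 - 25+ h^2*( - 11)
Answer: 4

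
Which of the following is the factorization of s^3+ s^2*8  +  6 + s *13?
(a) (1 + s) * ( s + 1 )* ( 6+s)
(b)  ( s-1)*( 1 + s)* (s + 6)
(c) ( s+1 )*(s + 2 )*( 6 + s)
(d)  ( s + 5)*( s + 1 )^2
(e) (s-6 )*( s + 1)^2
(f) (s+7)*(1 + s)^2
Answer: a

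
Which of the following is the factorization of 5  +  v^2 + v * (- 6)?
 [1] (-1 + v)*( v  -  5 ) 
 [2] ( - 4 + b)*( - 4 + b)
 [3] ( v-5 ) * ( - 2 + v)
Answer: 1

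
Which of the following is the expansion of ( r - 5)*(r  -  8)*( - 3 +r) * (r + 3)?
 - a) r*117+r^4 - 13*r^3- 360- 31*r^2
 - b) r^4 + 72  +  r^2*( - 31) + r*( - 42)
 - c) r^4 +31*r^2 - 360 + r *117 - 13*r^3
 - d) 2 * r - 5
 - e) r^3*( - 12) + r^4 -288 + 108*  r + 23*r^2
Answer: c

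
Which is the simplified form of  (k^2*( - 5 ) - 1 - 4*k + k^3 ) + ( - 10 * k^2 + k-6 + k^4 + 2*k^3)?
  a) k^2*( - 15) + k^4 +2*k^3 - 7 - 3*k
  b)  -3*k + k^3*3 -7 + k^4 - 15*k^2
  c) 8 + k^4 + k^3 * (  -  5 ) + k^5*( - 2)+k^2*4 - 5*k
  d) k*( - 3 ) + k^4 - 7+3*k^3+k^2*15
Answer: b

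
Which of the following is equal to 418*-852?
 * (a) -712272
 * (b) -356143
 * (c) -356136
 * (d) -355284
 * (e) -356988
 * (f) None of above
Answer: c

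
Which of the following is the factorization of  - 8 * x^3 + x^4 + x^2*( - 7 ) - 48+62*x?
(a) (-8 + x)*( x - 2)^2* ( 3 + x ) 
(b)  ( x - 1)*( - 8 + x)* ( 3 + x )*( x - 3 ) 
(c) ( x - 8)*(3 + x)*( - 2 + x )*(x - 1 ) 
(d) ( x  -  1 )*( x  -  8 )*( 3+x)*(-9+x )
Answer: c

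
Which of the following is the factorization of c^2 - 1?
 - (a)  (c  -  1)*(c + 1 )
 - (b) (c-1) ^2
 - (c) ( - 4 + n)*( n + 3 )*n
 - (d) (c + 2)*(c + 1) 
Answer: a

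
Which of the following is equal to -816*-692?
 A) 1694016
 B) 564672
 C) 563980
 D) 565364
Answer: B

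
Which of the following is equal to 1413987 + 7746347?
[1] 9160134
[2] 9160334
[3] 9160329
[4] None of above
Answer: 2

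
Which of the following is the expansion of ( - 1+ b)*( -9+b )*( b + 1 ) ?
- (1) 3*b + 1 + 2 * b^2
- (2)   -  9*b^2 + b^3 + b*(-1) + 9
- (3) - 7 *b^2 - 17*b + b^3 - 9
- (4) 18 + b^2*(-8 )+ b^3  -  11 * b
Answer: 2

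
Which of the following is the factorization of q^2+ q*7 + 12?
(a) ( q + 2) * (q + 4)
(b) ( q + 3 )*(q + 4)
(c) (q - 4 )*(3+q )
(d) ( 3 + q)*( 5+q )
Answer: b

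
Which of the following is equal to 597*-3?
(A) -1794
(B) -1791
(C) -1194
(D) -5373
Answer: B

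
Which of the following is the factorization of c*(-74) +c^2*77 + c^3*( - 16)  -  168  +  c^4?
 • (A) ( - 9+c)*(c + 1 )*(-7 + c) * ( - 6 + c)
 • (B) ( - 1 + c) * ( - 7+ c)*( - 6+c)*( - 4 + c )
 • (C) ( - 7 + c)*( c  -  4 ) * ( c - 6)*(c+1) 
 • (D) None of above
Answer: C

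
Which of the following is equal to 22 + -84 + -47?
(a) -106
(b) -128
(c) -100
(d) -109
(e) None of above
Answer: d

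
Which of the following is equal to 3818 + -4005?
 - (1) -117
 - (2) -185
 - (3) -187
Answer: 3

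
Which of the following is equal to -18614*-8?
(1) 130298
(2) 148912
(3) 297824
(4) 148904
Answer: 2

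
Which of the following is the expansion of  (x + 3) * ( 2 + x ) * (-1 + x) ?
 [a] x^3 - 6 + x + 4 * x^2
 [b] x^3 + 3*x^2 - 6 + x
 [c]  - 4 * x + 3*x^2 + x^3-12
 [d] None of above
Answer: a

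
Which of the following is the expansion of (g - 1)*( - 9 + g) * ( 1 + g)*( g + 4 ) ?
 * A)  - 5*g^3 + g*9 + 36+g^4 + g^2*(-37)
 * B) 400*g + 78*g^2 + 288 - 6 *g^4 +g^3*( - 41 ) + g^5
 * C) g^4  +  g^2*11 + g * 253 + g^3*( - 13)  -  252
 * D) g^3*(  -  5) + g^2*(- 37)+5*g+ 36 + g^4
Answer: D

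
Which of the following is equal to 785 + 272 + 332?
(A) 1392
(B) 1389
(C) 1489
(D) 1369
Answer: B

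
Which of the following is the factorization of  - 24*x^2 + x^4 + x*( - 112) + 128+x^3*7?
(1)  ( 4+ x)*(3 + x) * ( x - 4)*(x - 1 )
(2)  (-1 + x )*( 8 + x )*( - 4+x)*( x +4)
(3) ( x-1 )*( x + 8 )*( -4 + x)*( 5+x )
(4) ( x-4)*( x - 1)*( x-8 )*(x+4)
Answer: 2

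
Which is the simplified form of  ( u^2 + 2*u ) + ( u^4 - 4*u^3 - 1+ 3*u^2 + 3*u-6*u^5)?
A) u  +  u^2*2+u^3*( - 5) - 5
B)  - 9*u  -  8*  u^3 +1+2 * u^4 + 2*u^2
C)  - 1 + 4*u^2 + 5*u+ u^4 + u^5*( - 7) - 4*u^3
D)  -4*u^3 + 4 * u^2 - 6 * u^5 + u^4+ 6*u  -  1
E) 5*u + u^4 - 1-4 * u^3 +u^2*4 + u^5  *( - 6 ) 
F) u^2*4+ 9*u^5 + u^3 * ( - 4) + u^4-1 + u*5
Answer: E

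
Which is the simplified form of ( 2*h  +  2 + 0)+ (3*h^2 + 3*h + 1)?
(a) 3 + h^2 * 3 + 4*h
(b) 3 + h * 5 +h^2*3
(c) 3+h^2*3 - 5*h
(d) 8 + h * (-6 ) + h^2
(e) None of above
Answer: b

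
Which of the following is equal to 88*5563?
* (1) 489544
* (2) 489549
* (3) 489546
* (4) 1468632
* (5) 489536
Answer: 1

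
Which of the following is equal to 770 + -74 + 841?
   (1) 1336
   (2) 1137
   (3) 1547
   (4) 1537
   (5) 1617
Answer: 4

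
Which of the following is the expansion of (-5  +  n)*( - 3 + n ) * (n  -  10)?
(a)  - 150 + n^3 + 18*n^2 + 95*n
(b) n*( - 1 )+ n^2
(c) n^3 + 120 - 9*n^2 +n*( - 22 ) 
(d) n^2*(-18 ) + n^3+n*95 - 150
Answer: d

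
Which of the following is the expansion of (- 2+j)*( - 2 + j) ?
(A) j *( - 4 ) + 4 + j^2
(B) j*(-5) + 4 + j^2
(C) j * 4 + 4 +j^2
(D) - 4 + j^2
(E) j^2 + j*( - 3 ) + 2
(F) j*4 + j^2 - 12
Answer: A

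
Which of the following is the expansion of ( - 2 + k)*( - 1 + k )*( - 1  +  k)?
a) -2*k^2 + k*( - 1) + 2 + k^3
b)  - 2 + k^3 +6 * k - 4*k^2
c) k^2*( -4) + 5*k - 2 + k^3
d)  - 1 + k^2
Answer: c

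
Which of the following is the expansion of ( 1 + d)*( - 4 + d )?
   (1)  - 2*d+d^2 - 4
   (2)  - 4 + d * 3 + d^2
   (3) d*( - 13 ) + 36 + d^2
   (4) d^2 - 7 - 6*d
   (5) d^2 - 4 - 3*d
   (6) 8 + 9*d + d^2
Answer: 5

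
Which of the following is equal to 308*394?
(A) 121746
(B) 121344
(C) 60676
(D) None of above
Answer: D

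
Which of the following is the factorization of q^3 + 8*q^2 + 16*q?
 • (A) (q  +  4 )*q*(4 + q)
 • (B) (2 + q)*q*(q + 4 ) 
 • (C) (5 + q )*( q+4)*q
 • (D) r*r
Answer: A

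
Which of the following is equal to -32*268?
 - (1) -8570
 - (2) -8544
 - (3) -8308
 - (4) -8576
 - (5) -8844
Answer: 4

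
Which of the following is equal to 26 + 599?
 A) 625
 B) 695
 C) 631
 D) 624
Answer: A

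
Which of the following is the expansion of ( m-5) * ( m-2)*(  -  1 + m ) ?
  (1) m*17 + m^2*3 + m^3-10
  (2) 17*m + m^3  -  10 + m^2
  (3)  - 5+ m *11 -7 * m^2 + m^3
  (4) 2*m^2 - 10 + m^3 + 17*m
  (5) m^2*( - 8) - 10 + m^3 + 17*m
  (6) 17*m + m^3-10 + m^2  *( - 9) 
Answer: 5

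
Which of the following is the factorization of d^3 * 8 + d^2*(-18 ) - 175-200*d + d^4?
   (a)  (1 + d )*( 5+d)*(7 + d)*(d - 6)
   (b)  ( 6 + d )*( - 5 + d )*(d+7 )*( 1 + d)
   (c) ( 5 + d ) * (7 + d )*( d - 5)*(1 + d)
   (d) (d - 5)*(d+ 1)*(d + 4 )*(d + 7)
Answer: c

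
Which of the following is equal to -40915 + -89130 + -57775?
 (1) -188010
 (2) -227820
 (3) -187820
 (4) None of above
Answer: 3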